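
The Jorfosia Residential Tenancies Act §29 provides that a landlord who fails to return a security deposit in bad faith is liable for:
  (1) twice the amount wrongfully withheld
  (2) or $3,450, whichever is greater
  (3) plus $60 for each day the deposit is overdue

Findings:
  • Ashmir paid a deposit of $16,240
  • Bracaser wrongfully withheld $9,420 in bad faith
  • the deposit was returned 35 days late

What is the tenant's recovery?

$20,940

Doubled: 2 × $9,420 = $18,840
Minimum $3,450: $18,840 meets the minimum, no increase.
Late-return penalty: 35 × $60 = $2,100
Damages plus late penalty: $18,840 + $2,100 = $20,940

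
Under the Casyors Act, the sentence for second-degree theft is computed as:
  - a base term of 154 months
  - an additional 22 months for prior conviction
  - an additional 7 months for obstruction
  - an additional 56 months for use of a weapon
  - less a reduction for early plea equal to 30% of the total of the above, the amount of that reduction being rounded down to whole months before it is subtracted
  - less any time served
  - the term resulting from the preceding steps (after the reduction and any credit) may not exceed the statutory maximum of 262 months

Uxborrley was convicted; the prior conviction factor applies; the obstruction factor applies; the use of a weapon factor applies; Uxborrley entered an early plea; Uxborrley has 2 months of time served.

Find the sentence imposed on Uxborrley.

Prior conviction enhancement: +22 months
Obstruction enhancement: +7 months
Use of a weapon enhancement: +56 months
Adjusted term: 154 months + 22 months + 7 months + 56 months = 239 months
Early plea reduction: 30% of 239 months = 71 months (rounded down)
After reduction: 239 − 71 = 168 months
Less time served: 168 months − 2 months = 166 months
Cap at 262 months: 166 months is within the cap, no reduction.

166 months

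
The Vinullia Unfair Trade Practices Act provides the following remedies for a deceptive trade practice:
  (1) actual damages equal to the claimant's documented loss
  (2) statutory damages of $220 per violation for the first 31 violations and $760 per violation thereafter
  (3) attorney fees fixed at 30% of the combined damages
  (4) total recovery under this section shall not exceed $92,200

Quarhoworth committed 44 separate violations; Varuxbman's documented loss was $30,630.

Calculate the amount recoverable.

Total recovery: $61,529

First 31 violations: 31 × $220 = $6,820
Remaining violations: (44 − 31) × $760 = $9,880
Statutory damages: $6,820 + $9,880 = $16,700
Combined damages: $30,630 + $16,700 = $47,330
Attorney fees: 30% of $47,330 = $14,199
Total before cap: $47,330 + $14,199 = $61,529
Cap at $92,200: $61,529 is within the cap, no reduction.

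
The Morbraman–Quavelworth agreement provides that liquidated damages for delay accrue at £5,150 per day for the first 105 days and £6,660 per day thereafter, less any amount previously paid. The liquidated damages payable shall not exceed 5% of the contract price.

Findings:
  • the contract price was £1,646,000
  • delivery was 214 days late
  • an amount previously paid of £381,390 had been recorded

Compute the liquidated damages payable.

First 105 days: 105 × £5,150 = £540,750
Remaining days: (214 − 105) × £6,660 = £725,940
Accrued per-day damages: £540,750 + £725,940 = £1,266,690
Less amount previously paid: £1,266,690 − £381,390 = £885,300
Cap: 5% of £1,646,000 = £82,300
Cap at £82,300: £885,300 exceeds the cap → £82,300

£82,300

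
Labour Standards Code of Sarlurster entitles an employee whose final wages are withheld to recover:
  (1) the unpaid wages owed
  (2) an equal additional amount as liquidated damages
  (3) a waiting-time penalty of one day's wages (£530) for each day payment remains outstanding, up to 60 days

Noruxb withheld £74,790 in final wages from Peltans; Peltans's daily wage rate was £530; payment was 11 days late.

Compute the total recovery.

Liquidated damages (equal amount): £74,790
Penalty days: min(11, 60) = 11
Waiting-time penalty: 11 × £530 = £5,830
Total award: £74,790 + £74,790 + £5,830 = £155,410

£155,410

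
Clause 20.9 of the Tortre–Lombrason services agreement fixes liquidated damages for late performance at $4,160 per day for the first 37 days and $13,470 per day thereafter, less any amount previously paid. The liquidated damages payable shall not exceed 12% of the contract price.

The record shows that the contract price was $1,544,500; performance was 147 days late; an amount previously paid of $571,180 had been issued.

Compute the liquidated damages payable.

First 37 days: 37 × $4,160 = $153,920
Remaining days: (147 − 37) × $13,470 = $1,481,700
Accrued per-day damages: $153,920 + $1,481,700 = $1,635,620
Less amount previously paid: $1,635,620 − $571,180 = $1,064,440
Cap: 12% of $1,544,500 = $185,340
Cap at $185,340: $1,064,440 exceeds the cap → $185,340

$185,340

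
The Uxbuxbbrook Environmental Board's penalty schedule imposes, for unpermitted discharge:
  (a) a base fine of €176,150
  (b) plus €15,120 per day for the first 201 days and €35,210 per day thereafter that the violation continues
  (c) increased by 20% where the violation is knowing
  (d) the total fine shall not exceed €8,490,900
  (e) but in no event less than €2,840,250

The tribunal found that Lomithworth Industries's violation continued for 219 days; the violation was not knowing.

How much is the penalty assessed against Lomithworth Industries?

First 201 days: 201 × €15,120 = €3,039,120
Remaining days: (219 − 201) × €35,210 = €633,780
Per-day component: €3,039,120 + €633,780 = €3,672,900
Base plus per-day: €176,150 + €3,672,900 = €3,849,050
The violation was not knowing: no 20% increase.
Cap at €8,490,900: €3,849,050 is within the cap, no reduction.
Minimum €2,840,250: €3,849,050 meets the minimum, no increase.

€3,849,050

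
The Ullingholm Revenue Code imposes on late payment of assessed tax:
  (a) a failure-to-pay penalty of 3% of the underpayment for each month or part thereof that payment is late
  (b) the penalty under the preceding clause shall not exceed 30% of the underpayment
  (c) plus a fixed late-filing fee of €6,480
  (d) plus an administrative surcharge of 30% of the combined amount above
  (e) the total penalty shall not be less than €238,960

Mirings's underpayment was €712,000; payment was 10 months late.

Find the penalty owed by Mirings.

€286,104

Accrued rate: 3% × 10 = 30%, capped at 30% → 30%
Failure-to-pay penalty: 30% of €712,000 = €213,600
Penalty before surcharge: €213,600 + €6,480 = €220,080
Administrative surcharge: 30% of €220,080 = €66,024
Total penalty: €220,080 + €66,024 = €286,104
Minimum €238,960: €286,104 meets the minimum, no increase.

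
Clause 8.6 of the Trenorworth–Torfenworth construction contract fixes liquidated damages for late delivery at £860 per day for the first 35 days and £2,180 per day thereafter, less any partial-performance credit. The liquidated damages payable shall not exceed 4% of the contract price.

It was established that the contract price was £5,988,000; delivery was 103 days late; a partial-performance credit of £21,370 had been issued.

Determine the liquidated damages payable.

First 35 days: 35 × £860 = £30,100
Remaining days: (103 − 35) × £2,180 = £148,240
Accrued per-day damages: £30,100 + £148,240 = £178,340
Less partial-performance credit: £178,340 − £21,370 = £156,970
Cap: 4% of £5,988,000 = £239,520
Cap at £239,520: £156,970 is within the cap, no reduction.

£156,970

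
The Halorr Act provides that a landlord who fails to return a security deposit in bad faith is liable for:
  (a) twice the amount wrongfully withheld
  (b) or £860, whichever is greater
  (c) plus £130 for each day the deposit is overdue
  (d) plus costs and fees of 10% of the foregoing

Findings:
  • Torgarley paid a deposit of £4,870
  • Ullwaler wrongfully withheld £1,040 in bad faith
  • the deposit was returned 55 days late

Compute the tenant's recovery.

£10,153

Doubled: 2 × £1,040 = £2,080
Minimum £860: £2,080 meets the minimum, no increase.
Late-return penalty: 55 × £130 = £7,150
Damages plus late penalty: £2,080 + £7,150 = £9,230
Costs and fees: 10% of £9,230 = £923
Total recovery: £9,230 + £923 = £10,153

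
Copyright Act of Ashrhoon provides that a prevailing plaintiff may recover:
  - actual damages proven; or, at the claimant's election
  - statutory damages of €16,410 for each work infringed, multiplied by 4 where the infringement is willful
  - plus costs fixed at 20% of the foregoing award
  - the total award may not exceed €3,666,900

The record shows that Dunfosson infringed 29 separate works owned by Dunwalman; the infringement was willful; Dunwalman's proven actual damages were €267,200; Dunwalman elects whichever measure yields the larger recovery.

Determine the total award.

Statutory damages: 29 × €16,410 = €475,890
Multiplied by 4: 4 × €475,890 = €1,903,560
Greater of actual damages (€267,200) or enhanced statutory damages (€1,903,560): €1,903,560
Costs: 20% of €1,903,560 = €380,712
Award plus costs: €1,903,560 + €380,712 = €2,284,272
Cap at €3,666,900: €2,284,272 is within the cap, no reduction.

€2,284,272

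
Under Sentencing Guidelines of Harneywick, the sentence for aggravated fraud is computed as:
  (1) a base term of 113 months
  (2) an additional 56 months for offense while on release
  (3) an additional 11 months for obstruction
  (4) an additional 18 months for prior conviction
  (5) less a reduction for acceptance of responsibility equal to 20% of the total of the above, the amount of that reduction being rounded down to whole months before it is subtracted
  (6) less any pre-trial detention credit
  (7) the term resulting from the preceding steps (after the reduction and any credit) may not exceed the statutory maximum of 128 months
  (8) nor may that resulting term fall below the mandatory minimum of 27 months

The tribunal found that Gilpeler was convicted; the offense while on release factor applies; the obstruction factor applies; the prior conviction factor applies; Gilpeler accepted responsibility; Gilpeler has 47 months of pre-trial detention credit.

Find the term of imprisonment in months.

112 months

Offense while on release enhancement: +56 months
Obstruction enhancement: +11 months
Prior conviction enhancement: +18 months
Adjusted term: 113 months + 56 months + 11 months + 18 months = 198 months
Acceptance of responsibility reduction: 20% of 198 months = 39 months (rounded down)
After reduction: 198 − 39 = 159 months
Less pre-trial detention credit: 159 months − 47 months = 112 months
Cap at 128 months: 112 months is within the cap, no reduction.
Minimum 27 months: 112 months meets the minimum, no increase.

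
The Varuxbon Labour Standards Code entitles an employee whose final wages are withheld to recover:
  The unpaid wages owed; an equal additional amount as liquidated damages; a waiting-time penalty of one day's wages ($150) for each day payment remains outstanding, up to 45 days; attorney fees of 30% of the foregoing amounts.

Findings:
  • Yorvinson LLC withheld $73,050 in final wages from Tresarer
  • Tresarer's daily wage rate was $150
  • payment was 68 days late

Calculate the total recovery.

$198,705

Liquidated damages (equal amount): $73,050
Penalty days: min(68, 45) = 45
Waiting-time penalty: 45 × $150 = $6,750
Subtotal: $73,050 + $73,050 + $6,750 = $152,850
Attorney fees: 30% of $152,850 = $45,855
Total award: $152,850 + $45,855 = $198,705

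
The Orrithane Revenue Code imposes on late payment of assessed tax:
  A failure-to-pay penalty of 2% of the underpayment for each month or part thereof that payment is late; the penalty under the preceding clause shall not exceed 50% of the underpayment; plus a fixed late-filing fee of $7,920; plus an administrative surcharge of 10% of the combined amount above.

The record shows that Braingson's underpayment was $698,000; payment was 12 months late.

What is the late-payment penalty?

Accrued rate: 2% × 12 = 24%, capped at 50% → 24%
Failure-to-pay penalty: 24% of $698,000 = $167,520
Penalty before surcharge: $167,520 + $7,920 = $175,440
Administrative surcharge: 10% of $175,440 = $17,544
Total penalty: $175,440 + $17,544 = $192,984

$192,984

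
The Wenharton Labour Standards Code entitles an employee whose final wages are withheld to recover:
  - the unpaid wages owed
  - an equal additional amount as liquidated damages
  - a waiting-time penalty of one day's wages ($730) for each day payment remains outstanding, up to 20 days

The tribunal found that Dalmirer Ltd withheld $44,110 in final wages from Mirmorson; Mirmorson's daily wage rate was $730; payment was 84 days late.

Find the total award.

Liquidated damages (equal amount): $44,110
Penalty days: min(84, 20) = 20
Waiting-time penalty: 20 × $730 = $14,600
Total award: $44,110 + $44,110 + $14,600 = $102,820

$102,820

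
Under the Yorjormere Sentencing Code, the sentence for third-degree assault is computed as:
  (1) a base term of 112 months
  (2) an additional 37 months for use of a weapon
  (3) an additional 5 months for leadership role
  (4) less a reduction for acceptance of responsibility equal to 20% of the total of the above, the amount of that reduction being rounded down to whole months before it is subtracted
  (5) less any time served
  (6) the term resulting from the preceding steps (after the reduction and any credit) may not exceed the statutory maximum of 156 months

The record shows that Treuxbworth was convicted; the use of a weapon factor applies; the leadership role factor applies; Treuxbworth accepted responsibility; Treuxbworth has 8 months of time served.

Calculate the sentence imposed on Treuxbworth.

116 months

Use of a weapon enhancement: +37 months
Leadership role enhancement: +5 months
Adjusted term: 112 months + 37 months + 5 months = 154 months
Acceptance of responsibility reduction: 20% of 154 months = 30 months (rounded down)
After reduction: 154 − 30 = 124 months
Less time served: 124 months − 8 months = 116 months
Cap at 156 months: 116 months is within the cap, no reduction.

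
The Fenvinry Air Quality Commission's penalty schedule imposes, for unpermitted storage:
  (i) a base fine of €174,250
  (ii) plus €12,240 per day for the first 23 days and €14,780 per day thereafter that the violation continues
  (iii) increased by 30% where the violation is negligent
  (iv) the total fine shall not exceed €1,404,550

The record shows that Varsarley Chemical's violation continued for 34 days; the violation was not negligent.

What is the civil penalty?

Civil penalty: €618,350

First 23 days: 23 × €12,240 = €281,520
Remaining days: (34 − 23) × €14,780 = €162,580
Per-day component: €281,520 + €162,580 = €444,100
Base plus per-day: €174,250 + €444,100 = €618,350
The violation was not negligent: no 30% increase.
Cap at €1,404,550: €618,350 is within the cap, no reduction.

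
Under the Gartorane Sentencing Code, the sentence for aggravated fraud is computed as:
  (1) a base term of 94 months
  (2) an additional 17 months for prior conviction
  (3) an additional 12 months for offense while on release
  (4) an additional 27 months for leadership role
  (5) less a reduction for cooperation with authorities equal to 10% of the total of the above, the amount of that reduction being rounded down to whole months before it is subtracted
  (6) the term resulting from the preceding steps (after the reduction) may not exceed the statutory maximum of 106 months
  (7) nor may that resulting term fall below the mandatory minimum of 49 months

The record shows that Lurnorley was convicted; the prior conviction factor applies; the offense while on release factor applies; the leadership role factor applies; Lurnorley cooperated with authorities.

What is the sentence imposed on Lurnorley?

Prior conviction enhancement: +17 months
Offense while on release enhancement: +12 months
Leadership role enhancement: +27 months
Adjusted term: 94 months + 17 months + 12 months + 27 months = 150 months
Cooperation with authorities reduction: 10% of 150 months = 15 months (rounded down)
After reduction: 150 − 15 = 135 months
Cap at 106 months: 135 months exceeds the cap → 106 months
Minimum 49 months: 106 months meets the minimum, no increase.

106 months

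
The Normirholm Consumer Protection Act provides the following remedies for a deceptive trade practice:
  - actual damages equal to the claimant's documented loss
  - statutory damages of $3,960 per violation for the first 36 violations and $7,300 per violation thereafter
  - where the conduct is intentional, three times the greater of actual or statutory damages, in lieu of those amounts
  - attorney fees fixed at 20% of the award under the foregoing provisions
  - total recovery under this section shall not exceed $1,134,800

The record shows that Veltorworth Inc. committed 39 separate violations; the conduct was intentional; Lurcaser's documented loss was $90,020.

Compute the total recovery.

Total recovery: $592,056

First 36 violations: 36 × $3,960 = $142,560
Remaining violations: (39 − 36) × $7,300 = $21,900
Statutory damages: $142,560 + $21,900 = $164,460
Greater of actual damages ($90,020) or statutory damages ($164,460): $164,460
Trebled: 3 × $164,460 = $493,380
Attorney fees: 20% of $493,380 = $98,676
Total before cap: $493,380 + $98,676 = $592,056
Cap at $1,134,800: $592,056 is within the cap, no reduction.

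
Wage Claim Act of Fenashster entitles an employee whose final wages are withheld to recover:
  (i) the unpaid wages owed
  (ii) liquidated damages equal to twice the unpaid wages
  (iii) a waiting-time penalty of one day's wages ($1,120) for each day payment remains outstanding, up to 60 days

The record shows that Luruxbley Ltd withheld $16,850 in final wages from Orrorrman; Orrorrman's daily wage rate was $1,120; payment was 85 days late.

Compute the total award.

$117,750

Doubled: 2 × $16,850 = $33,700
Penalty days: min(85, 60) = 60
Waiting-time penalty: 60 × $1,120 = $67,200
Total award: $16,850 + $33,700 + $67,200 = $117,750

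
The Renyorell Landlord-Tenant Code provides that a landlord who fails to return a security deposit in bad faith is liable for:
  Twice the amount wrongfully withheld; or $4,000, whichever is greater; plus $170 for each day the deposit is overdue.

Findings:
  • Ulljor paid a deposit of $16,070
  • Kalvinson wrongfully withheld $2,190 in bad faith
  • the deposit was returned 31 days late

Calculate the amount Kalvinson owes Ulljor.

Recovery: $9,650

Doubled: 2 × $2,190 = $4,380
Minimum $4,000: $4,380 meets the minimum, no increase.
Late-return penalty: 31 × $170 = $5,270
Damages plus late penalty: $4,380 + $5,270 = $9,650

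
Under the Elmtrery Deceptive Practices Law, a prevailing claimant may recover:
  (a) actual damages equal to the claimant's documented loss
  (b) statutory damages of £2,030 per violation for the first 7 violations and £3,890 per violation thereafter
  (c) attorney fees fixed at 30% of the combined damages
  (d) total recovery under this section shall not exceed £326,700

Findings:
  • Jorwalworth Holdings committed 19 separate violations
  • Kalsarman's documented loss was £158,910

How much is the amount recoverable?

First 7 violations: 7 × £2,030 = £14,210
Remaining violations: (19 − 7) × £3,890 = £46,680
Statutory damages: £14,210 + £46,680 = £60,890
Combined damages: £158,910 + £60,890 = £219,800
Attorney fees: 30% of £219,800 = £65,940
Total before cap: £219,800 + £65,940 = £285,740
Cap at £326,700: £285,740 is within the cap, no reduction.

£285,740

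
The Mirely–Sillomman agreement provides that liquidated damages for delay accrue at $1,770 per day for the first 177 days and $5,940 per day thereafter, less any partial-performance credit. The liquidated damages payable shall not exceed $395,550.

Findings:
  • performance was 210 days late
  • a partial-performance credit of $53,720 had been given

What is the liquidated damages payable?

First 177 days: 177 × $1,770 = $313,290
Remaining days: (210 − 177) × $5,940 = $196,020
Accrued per-day damages: $313,290 + $196,020 = $509,310
Less partial-performance credit: $509,310 − $53,720 = $455,590
Cap at $395,550: $455,590 exceeds the cap → $395,550

$395,550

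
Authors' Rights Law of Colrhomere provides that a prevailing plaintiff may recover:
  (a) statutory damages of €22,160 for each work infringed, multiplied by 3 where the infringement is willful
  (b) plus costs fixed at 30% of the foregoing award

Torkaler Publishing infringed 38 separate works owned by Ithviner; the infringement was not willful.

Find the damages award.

€1,094,704

Statutory damages: 38 × €22,160 = €842,080
Infringement not willful: no ×3 enhancement.
Costs: 30% of €842,080 = €252,624
Award plus costs: €842,080 + €252,624 = €1,094,704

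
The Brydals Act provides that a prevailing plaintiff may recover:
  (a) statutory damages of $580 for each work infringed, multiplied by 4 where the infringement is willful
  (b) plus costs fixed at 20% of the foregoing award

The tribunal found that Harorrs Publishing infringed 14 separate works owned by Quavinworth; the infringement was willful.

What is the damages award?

$38,976

Statutory damages: 14 × $580 = $8,120
Multiplied by 4: 4 × $8,120 = $32,480
Costs: 20% of $32,480 = $6,496
Award plus costs: $32,480 + $6,496 = $38,976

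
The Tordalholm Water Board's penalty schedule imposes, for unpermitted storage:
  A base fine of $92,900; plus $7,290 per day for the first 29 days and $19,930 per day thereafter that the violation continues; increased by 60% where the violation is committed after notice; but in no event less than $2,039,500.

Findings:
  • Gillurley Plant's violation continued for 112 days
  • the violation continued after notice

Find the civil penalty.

Civil penalty: $3,133,600

First 29 days: 29 × $7,290 = $211,410
Remaining days: (112 − 29) × $19,930 = $1,654,190
Per-day component: $211,410 + $1,654,190 = $1,865,600
Base plus per-day: $92,900 + $1,865,600 = $1,958,500
Enhancement: 60% of $1,958,500 = $1,175,100
Enhanced fine: $1,958,500 + $1,175,100 = $3,133,600
Minimum $2,039,500: $3,133,600 meets the minimum, no increase.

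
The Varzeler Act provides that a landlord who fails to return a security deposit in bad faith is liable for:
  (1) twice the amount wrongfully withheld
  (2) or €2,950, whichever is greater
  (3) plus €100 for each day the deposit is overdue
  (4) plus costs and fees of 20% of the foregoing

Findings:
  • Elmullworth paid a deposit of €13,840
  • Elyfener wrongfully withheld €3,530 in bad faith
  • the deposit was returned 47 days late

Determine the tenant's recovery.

Doubled: 2 × €3,530 = €7,060
Minimum €2,950: €7,060 meets the minimum, no increase.
Late-return penalty: 47 × €100 = €4,700
Damages plus late penalty: €7,060 + €4,700 = €11,760
Costs and fees: 20% of €11,760 = €2,352
Total recovery: €11,760 + €2,352 = €14,112

€14,112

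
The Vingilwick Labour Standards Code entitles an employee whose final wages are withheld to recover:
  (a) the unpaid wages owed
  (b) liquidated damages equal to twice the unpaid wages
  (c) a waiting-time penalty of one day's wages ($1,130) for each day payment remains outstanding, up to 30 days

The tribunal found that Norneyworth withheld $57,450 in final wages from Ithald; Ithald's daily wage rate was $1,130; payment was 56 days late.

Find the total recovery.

$206,250

Doubled: 2 × $57,450 = $114,900
Penalty days: min(56, 30) = 30
Waiting-time penalty: 30 × $1,130 = $33,900
Total award: $57,450 + $114,900 + $33,900 = $206,250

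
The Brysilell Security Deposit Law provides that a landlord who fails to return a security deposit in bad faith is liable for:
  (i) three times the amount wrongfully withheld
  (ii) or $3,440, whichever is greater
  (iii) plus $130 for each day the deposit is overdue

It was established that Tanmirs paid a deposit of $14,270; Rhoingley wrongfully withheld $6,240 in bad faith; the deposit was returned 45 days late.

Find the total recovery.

Recovery: $24,570

Trebled: 3 × $6,240 = $18,720
Minimum $3,440: $18,720 meets the minimum, no increase.
Late-return penalty: 45 × $130 = $5,850
Damages plus late penalty: $18,720 + $5,850 = $24,570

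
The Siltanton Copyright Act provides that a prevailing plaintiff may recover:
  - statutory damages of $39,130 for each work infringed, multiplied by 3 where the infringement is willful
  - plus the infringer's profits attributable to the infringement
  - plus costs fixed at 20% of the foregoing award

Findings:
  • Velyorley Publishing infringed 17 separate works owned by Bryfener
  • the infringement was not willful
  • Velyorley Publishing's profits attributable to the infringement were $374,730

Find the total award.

Statutory damages: 17 × $39,130 = $665,210
Infringement not willful: no ×3 enhancement.
Combined award: $665,210 + $374,730 = $1,039,940
Costs: 20% of $1,039,940 = $207,988
Award plus costs: $1,039,940 + $207,988 = $1,247,928

$1,247,928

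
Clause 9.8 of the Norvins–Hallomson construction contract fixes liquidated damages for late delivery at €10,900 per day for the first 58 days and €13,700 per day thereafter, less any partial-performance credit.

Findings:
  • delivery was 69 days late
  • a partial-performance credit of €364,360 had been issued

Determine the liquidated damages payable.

First 58 days: 58 × €10,900 = €632,200
Remaining days: (69 − 58) × €13,700 = €150,700
Accrued per-day damages: €632,200 + €150,700 = €782,900
Less partial-performance credit: €782,900 − €364,360 = €418,540

€418,540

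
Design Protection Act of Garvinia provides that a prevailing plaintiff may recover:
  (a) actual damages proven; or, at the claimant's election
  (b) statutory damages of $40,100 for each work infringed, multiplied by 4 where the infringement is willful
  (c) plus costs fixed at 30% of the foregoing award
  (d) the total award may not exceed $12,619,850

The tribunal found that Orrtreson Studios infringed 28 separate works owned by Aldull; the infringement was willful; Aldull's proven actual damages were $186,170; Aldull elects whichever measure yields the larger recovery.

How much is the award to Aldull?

Statutory damages: 28 × $40,100 = $1,122,800
Multiplied by 4: 4 × $1,122,800 = $4,491,200
Greater of actual damages ($186,170) or enhanced statutory damages ($4,491,200): $4,491,200
Costs: 30% of $4,491,200 = $1,347,360
Award plus costs: $4,491,200 + $1,347,360 = $5,838,560
Cap at $12,619,850: $5,838,560 is within the cap, no reduction.

$5,838,560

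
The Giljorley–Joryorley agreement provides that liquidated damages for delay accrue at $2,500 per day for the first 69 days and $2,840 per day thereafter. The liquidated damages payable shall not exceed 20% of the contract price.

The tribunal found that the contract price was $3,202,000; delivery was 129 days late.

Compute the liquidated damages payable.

First 69 days: 69 × $2,500 = $172,500
Remaining days: (129 − 69) × $2,840 = $170,400
Accrued per-day damages: $172,500 + $170,400 = $342,900
Cap: 20% of $3,202,000 = $640,400
Cap at $640,400: $342,900 is within the cap, no reduction.

$342,900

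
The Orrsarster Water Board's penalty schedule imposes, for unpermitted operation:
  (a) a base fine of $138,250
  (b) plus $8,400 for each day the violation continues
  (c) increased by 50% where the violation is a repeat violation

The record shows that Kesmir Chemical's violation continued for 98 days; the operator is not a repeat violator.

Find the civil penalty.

Per-day component: 98 × $8,400 = $823,200
Base plus per-day: $138,250 + $823,200 = $961,450
The operator is not a repeat violator: no 50% increase.

$961,450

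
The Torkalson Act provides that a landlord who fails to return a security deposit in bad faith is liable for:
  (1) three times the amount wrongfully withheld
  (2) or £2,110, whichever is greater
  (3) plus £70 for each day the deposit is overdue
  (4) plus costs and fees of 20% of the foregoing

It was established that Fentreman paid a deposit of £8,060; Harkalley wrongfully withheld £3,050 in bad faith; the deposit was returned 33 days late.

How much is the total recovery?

Trebled: 3 × £3,050 = £9,150
Minimum £2,110: £9,150 meets the minimum, no increase.
Late-return penalty: 33 × £70 = £2,310
Damages plus late penalty: £9,150 + £2,310 = £11,460
Costs and fees: 20% of £11,460 = £2,292
Total recovery: £11,460 + £2,292 = £13,752

£13,752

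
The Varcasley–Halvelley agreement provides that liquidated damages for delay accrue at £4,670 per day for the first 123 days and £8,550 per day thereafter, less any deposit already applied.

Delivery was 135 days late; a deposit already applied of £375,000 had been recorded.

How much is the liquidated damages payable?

First 123 days: 123 × £4,670 = £574,410
Remaining days: (135 − 123) × £8,550 = £102,600
Accrued per-day damages: £574,410 + £102,600 = £677,010
Less deposit already applied: £677,010 − £375,000 = £302,010

£302,010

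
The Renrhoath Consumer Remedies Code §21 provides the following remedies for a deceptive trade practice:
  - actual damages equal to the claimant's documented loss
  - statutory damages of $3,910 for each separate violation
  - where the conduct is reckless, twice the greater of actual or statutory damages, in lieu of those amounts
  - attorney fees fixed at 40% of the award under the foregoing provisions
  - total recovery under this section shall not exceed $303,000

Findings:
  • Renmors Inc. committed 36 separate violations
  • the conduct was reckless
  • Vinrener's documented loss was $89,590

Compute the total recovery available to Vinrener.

$303,000

Statutory damages: 36 × $3,910 = $140,760
Greater of actual damages ($89,590) or statutory damages ($140,760): $140,760
Doubled: 2 × $140,760 = $281,520
Attorney fees: 40% of $281,520 = $112,608
Total before cap: $281,520 + $112,608 = $394,128
Cap at $303,000: $394,128 exceeds the cap → $303,000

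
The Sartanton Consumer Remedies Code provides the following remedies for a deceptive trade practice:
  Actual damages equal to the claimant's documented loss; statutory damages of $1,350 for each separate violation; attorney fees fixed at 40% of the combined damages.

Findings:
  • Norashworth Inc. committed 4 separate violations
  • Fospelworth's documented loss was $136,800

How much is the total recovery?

Total recovery: $199,080

Statutory damages: 4 × $1,350 = $5,400
Combined damages: $136,800 + $5,400 = $142,200
Attorney fees: 40% of $142,200 = $56,880
Total recovery: $142,200 + $56,880 = $199,080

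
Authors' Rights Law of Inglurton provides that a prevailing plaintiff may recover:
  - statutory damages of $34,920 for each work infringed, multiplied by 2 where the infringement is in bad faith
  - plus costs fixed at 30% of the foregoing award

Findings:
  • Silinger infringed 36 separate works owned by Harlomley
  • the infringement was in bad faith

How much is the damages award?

Statutory damages: 36 × $34,920 = $1,257,120
Doubled: 2 × $1,257,120 = $2,514,240
Costs: 30% of $2,514,240 = $754,272
Award plus costs: $2,514,240 + $754,272 = $3,268,512

$3,268,512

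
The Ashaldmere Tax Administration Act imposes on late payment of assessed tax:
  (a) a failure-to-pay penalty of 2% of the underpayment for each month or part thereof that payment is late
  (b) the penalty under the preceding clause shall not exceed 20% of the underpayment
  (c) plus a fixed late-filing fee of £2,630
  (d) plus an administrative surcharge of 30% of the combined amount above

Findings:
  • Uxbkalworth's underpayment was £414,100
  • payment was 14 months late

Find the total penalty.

£111,085

Accrued rate: 2% × 14 = 28%, capped at 20% → 20%
Failure-to-pay penalty: 20% of £414,100 = £82,820
Penalty before surcharge: £82,820 + £2,630 = £85,450
Administrative surcharge: 30% of £85,450 = £25,635
Total penalty: £85,450 + £25,635 = £111,085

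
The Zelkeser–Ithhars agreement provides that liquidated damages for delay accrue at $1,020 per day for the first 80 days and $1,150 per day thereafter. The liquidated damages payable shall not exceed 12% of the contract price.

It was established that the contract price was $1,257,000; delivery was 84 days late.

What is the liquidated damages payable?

$86,200

First 80 days: 80 × $1,020 = $81,600
Remaining days: (84 − 80) × $1,150 = $4,600
Accrued per-day damages: $81,600 + $4,600 = $86,200
Cap: 12% of $1,257,000 = $150,840
Cap at $150,840: $86,200 is within the cap, no reduction.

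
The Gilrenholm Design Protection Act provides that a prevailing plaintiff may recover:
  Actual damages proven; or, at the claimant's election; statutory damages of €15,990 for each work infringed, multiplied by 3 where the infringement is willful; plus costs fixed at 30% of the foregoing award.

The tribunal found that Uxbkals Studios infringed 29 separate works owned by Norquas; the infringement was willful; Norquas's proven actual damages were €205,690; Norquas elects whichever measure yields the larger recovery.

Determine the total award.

Statutory damages: 29 × €15,990 = €463,710
Trebled: 3 × €463,710 = €1,391,130
Greater of actual damages (€205,690) or enhanced statutory damages (€1,391,130): €1,391,130
Costs: 30% of €1,391,130 = €417,339
Award plus costs: €1,391,130 + €417,339 = €1,808,469

€1,808,469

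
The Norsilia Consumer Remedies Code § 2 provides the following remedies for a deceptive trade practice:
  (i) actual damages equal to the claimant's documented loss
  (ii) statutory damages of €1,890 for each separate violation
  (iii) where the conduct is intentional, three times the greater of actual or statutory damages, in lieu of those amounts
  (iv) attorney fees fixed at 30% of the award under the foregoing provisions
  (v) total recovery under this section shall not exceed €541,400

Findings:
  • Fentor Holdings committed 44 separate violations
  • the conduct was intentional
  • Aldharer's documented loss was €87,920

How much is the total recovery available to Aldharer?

Total recovery: €342,888

Statutory damages: 44 × €1,890 = €83,160
Greater of actual damages (€87,920) or statutory damages (€83,160): €87,920
Trebled: 3 × €87,920 = €263,760
Attorney fees: 30% of €263,760 = €79,128
Total before cap: €263,760 + €79,128 = €342,888
Cap at €541,400: €342,888 is within the cap, no reduction.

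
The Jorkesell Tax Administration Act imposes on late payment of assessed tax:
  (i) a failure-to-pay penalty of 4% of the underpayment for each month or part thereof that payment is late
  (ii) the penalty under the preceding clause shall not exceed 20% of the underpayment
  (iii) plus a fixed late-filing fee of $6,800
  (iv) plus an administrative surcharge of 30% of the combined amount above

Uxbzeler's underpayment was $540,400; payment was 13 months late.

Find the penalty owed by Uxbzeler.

Penalty: $149,344

Accrued rate: 4% × 13 = 52%, capped at 20% → 20%
Failure-to-pay penalty: 20% of $540,400 = $108,080
Penalty before surcharge: $108,080 + $6,800 = $114,880
Administrative surcharge: 30% of $114,880 = $34,464
Total penalty: $114,880 + $34,464 = $149,344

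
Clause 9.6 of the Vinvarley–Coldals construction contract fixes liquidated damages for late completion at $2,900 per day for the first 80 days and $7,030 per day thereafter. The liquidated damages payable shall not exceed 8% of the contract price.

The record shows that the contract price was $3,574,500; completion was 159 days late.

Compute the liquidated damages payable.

$285,960

First 80 days: 80 × $2,900 = $232,000
Remaining days: (159 − 80) × $7,030 = $555,370
Accrued per-day damages: $232,000 + $555,370 = $787,370
Cap: 8% of $3,574,500 = $285,960
Cap at $285,960: $787,370 exceeds the cap → $285,960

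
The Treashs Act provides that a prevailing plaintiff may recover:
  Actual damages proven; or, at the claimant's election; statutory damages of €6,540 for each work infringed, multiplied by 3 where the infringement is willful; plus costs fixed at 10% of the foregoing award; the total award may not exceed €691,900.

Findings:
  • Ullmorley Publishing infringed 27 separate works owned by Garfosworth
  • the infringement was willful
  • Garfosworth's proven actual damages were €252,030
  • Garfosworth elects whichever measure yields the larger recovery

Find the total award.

Statutory damages: 27 × €6,540 = €176,580
Trebled: 3 × €176,580 = €529,740
Greater of actual damages (€252,030) or enhanced statutory damages (€529,740): €529,740
Costs: 10% of €529,740 = €52,974
Award plus costs: €529,740 + €52,974 = €582,714
Cap at €691,900: €582,714 is within the cap, no reduction.

€582,714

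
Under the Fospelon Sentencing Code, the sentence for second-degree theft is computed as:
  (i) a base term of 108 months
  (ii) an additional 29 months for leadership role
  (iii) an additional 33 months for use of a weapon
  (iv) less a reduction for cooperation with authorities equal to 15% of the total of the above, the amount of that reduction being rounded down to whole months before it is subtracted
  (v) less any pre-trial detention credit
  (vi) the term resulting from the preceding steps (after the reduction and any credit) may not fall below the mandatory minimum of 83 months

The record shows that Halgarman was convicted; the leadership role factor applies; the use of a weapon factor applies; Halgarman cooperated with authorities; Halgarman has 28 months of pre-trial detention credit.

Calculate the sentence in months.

Leadership role enhancement: +29 months
Use of a weapon enhancement: +33 months
Adjusted term: 108 months + 29 months + 33 months = 170 months
Cooperation with authorities reduction: 15% of 170 months = 25 months (rounded down)
After reduction: 170 − 25 = 145 months
Less pre-trial detention credit: 145 months − 28 months = 117 months
Minimum 83 months: 117 months meets the minimum, no increase.

117 months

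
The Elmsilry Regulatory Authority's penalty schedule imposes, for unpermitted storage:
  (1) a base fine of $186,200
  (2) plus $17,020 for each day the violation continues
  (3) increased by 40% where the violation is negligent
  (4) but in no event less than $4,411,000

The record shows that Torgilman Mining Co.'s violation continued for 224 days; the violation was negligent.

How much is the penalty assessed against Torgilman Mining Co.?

$5,598,152

Per-day component: 224 × $17,020 = $3,812,480
Base plus per-day: $186,200 + $3,812,480 = $3,998,680
Enhancement: 40% of $3,998,680 = $1,599,472
Enhanced fine: $3,998,680 + $1,599,472 = $5,598,152
Minimum $4,411,000: $5,598,152 meets the minimum, no increase.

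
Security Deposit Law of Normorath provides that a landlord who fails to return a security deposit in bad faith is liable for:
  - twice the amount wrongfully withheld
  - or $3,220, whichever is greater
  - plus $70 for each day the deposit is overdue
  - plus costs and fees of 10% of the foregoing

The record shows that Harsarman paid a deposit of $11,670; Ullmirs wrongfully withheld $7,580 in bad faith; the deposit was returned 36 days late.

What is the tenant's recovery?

$19,448

Doubled: 2 × $7,580 = $15,160
Minimum $3,220: $15,160 meets the minimum, no increase.
Late-return penalty: 36 × $70 = $2,520
Damages plus late penalty: $15,160 + $2,520 = $17,680
Costs and fees: 10% of $17,680 = $1,768
Total recovery: $17,680 + $1,768 = $19,448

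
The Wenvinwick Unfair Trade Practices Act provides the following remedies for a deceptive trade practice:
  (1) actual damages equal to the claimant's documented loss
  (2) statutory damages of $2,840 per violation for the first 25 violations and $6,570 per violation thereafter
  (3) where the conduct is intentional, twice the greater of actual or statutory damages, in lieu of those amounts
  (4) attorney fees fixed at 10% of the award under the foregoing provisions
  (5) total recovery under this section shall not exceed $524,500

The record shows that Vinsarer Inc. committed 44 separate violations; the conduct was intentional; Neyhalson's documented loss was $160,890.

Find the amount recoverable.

$430,826

First 25 violations: 25 × $2,840 = $71,000
Remaining violations: (44 − 25) × $6,570 = $124,830
Statutory damages: $71,000 + $124,830 = $195,830
Greater of actual damages ($160,890) or statutory damages ($195,830): $195,830
Doubled: 2 × $195,830 = $391,660
Attorney fees: 10% of $391,660 = $39,166
Total before cap: $391,660 + $39,166 = $430,826
Cap at $524,500: $430,826 is within the cap, no reduction.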